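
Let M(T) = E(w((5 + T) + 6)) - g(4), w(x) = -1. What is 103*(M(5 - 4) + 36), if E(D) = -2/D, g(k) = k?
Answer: 3502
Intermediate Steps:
M(T) = -2 (M(T) = -2/(-1) - 1*4 = -2*(-1) - 4 = 2 - 4 = -2)
103*(M(5 - 4) + 36) = 103*(-2 + 36) = 103*34 = 3502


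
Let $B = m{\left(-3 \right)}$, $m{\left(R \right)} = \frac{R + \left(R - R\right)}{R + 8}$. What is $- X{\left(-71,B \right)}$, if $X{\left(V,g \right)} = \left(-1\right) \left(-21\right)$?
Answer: $-21$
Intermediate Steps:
$m{\left(R \right)} = \frac{R}{8 + R}$ ($m{\left(R \right)} = \frac{R + 0}{8 + R} = \frac{R}{8 + R}$)
$B = - \frac{3}{5}$ ($B = - \frac{3}{8 - 3} = - \frac{3}{5} \approx -0.6$)
$X{\left(V,g \right)} = 21$
$- X{\left(-71,B \right)} = \left(-1\right) 21 = -21$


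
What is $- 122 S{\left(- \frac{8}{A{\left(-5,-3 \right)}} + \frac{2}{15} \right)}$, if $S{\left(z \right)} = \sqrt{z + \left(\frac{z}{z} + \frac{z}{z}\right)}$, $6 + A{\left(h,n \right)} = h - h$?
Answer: $- \frac{244 \sqrt{195}}{15} \approx -227.15$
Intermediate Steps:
$A{\left(h,n \right)} = -6$ ($A{\left(h,n \right)} = -6 + \left(h - h\right) = -6 + 0 = -6$)
$S{\left(z \right)} = \sqrt{2 + z}$ ($S{\left(z \right)} = \sqrt{z + \left(1 + 1\right)} = \sqrt{z + 2} = \sqrt{2 + z}$)
$- 122 S{\left(- \frac{8}{A{\left(-5,-3 \right)}} + \frac{2}{15} \right)} = - 122 \sqrt{2 + \left(- \frac{8}{-6} + \frac{2}{15}\right)} = - 122 \sqrt{2 + \left(\left(-8\right) \left(- \frac{1}{6}\right) + 2 \cdot \frac{1}{15}\right)} = - 122 \sqrt{2 + \left(\frac{4}{3} + \frac{2}{15}\right)} = - 122 \sqrt{2 + \frac{22}{15}} = - 122 \sqrt{\frac{52}{15}} = - 122 \frac{2 \sqrt{195}}{15} = - \frac{244 \sqrt{195}}{15}$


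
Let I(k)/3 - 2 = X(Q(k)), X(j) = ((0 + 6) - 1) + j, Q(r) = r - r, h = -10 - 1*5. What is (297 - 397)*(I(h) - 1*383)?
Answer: 36200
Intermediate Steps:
h = -15 (h = -10 - 5 = -15)
Q(r) = 0
X(j) = 5 + j (X(j) = (6 - 1) + j = 5 + j)
I(k) = 21 (I(k) = 6 + 3*(5 + 0) = 6 + 3*5 = 6 + 15 = 21)
(297 - 397)*(I(h) - 1*383) = (297 - 397)*(21 - 1*383) = -100*(21 - 383) = -100*(-362) = 36200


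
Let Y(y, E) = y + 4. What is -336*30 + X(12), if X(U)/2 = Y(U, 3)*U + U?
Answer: -9672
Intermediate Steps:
Y(y, E) = 4 + y
X(U) = 2*U + 2*U*(4 + U) (X(U) = 2*((4 + U)*U + U) = 2*(U*(4 + U) + U) = 2*(U + U*(4 + U)) = 2*U + 2*U*(4 + U))
-336*30 + X(12) = -336*30 + 2*12*(5 + 12) = -10080 + 2*12*17 = -10080 + 408 = -9672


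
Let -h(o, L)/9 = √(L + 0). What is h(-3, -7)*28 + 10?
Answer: 10 - 252*I*√7 ≈ 10.0 - 666.73*I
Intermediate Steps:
h(o, L) = -9*√L (h(o, L) = -9*√(L + 0) = -9*√L)
h(-3, -7)*28 + 10 = -9*I*√7*28 + 10 = -252*I*√7 + 10 = 10 - 252*I*√7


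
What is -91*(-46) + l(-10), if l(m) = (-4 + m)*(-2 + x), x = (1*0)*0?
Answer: 4214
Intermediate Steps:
x = 0 (x = 0*0 = 0)
l(m) = 8 - 2*m (l(m) = (-4 + m)*(-2 + 0) = (-4 + m)*(-2) = 8 - 2*m)
-91*(-46) + l(-10) = -91*(-46) + (8 - 2*(-10)) = 4186 + (8 + 20) = 4186 + 28 = 4214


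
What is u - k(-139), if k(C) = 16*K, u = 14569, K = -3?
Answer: 14617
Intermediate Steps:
k(C) = -48 (k(C) = 16*(-3) = -48)
u - k(-139) = 14569 - 1*(-48) = 14569 + 48 = 14617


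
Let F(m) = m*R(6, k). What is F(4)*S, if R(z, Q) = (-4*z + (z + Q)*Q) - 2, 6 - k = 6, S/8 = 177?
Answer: -147264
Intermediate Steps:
S = 1416 (S = 8*177 = 1416)
k = 0 (k = 6 - 1*6 = 6 - 6 = 0)
R(z, Q) = -2 - 4*z + Q*(Q + z) (R(z, Q) = (-4*z + (Q + z)*Q) - 2 = (-4*z + Q*(Q + z)) - 2 = -2 - 4*z + Q*(Q + z))
F(m) = -26*m (F(m) = m*(-2 + 0² - 4*6 + 0*6) = m*(-2 + 0 - 24 + 0) = m*(-26) = -26*m)
F(4)*S = -26*4*1416 = -104*1416 = -147264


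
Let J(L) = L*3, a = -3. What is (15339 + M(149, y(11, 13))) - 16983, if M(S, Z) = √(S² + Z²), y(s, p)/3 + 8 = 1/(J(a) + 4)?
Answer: -1644 + √570154/5 ≈ -1493.0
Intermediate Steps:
J(L) = 3*L
y(s, p) = -123/5 (y(s, p) = -24 + 3/(3*(-3) + 4) = -24 + 3/(-9 + 4) = -24 + 3/(-5) = -24 + 3*(-⅕) = -24 - ⅗ = -123/5)
(15339 + M(149, y(11, 13))) - 16983 = (15339 + √(149² + (-123/5)²)) - 16983 = (15339 + √(22201 + 15129/25)) - 16983 = (15339 + √(570154/25)) - 16983 = (15339 + √570154/5) - 16983 = -1644 + √570154/5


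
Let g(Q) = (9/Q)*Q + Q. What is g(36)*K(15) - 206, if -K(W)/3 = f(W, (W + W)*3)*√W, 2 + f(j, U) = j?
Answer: -206 - 1755*√15 ≈ -7003.1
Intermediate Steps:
f(j, U) = -2 + j
g(Q) = 9 + Q
K(W) = -3*√W*(-2 + W) (K(W) = -3*(-2 + W)*√W = -3*√W*(-2 + W))
g(36)*K(15) - 206 = (9 + 36)*(3*√15*(2 - 1*15)) - 206 = 45*(3*√15*(2 - 15)) - 206 = 45*(3*√15*(-13)) - 206 = 45*(-39*√15) - 206 = -1755*√15 - 206 = -206 - 1755*√15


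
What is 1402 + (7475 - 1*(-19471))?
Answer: 28348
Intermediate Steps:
1402 + (7475 - 1*(-19471)) = 1402 + (7475 + 19471) = 1402 + 26946 = 28348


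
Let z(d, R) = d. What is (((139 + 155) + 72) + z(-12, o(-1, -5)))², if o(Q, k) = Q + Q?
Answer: 125316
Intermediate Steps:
o(Q, k) = 2*Q
(((139 + 155) + 72) + z(-12, o(-1, -5)))² = (((139 + 155) + 72) - 12)² = ((294 + 72) - 12)² = (366 - 12)² = 354² = 125316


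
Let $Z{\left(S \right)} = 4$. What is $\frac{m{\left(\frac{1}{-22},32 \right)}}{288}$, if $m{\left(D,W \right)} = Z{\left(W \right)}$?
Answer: $\frac{1}{72} \approx 0.013889$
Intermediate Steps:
$m{\left(D,W \right)} = 4$
$\frac{m{\left(\frac{1}{-22},32 \right)}}{288} = \frac{4}{288} = 4 \cdot \frac{1}{288} = \frac{1}{72}$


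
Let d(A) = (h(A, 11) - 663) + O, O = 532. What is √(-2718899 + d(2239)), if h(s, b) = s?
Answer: I*√2716791 ≈ 1648.3*I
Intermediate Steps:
d(A) = -131 + A (d(A) = (A - 663) + 532 = (-663 + A) + 532 = -131 + A)
√(-2718899 + d(2239)) = √(-2718899 + (-131 + 2239)) = √(-2718899 + 2108) = √(-2716791) = I*√2716791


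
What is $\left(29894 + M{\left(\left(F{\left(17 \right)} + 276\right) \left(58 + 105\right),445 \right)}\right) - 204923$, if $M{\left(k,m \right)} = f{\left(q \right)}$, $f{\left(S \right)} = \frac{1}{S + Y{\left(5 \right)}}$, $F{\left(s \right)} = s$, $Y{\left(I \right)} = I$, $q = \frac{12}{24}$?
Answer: $- \frac{1925317}{11} \approx -1.7503 \cdot 10^{5}$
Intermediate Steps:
$q = \frac{1}{2}$ ($q = 12 \cdot \frac{1}{24} = \frac{1}{2} \approx 0.5$)
$f{\left(S \right)} = \frac{1}{5 + S}$ ($f{\left(S \right)} = \frac{1}{S + 5} = \frac{1}{5 + S}$)
$M{\left(k,m \right)} = \frac{2}{11}$ ($M{\left(k,m \right)} = \frac{1}{5 + \frac{1}{2}} = \frac{1}{\frac{11}{2}} = \frac{2}{11}$)
$\left(29894 + M{\left(\left(F{\left(17 \right)} + 276\right) \left(58 + 105\right),445 \right)}\right) - 204923 = \left(29894 + \frac{2}{11}\right) - 204923 = \frac{328836}{11} - 204923 = - \frac{1925317}{11}$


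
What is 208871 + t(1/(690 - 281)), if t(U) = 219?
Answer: 209090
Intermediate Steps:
208871 + t(1/(690 - 281)) = 208871 + 219 = 209090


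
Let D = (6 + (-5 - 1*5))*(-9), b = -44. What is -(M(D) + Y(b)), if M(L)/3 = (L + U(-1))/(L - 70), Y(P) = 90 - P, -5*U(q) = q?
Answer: -22237/170 ≈ -130.81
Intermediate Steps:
U(q) = -q/5
D = 36 (D = (6 + (-5 - 5))*(-9) = (6 - 10)*(-9) = -4*(-9) = 36)
M(L) = 3*(⅕ + L)/(-70 + L) (M(L) = 3*((L - ⅕*(-1))/(L - 70)) = 3*((L + ⅕)/(-70 + L)) = 3*((⅕ + L)/(-70 + L)) = 3*(⅕ + L)/(-70 + L))
-(M(D) + Y(b)) = -(3*(1 + 5*36)/(5*(-70 + 36)) + (90 - 1*(-44))) = -((⅗)*(1 + 180)/(-34) + (90 + 44)) = -((⅗)*(-1/34)*181 + 134) = -(-543/170 + 134) = -1*22237/170 = -22237/170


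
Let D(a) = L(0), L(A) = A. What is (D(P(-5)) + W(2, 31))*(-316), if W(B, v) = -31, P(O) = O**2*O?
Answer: 9796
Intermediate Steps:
P(O) = O**3
D(a) = 0
(D(P(-5)) + W(2, 31))*(-316) = (0 - 31)*(-316) = -31*(-316) = 9796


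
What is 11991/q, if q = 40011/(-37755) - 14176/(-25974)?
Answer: -653275255815/28001713 ≈ -23330.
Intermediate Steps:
q = -28001713/54480465 (q = 40011*(-1/37755) - 14176*(-1/25974) = -13337/12585 + 7088/12987 = -28001713/54480465 ≈ -0.51398)
11991/q = 11991/(-28001713/54480465) = 11991*(-54480465/28001713) = -653275255815/28001713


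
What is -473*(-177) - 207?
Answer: 83514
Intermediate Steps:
-473*(-177) - 207 = 83721 - 207 = 83514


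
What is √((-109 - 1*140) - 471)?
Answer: 12*I*√5 ≈ 26.833*I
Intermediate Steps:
√((-109 - 1*140) - 471) = √((-109 - 140) - 471) = √(-249 - 471) = √(-720) = 12*I*√5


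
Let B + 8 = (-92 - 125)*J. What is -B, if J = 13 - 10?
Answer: 659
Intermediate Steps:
J = 3
B = -659 (B = -8 + (-92 - 125)*3 = -8 - 217*3 = -8 - 651 = -659)
-B = -1*(-659) = 659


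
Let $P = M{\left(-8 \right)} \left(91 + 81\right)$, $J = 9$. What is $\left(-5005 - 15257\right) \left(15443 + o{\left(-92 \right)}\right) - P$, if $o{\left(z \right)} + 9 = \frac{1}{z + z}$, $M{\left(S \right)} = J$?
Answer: $- \frac{28770713421}{92} \approx -3.1272 \cdot 10^{8}$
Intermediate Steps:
$M{\left(S \right)} = 9$
$o{\left(z \right)} = -9 + \frac{1}{2 z}$ ($o{\left(z \right)} = -9 + \frac{1}{z + z} = -9 + \frac{1}{2 z}$)
$P = 1548$ ($P = 9 \left(91 + 81\right) = 9 \cdot 172 = 1548$)
$\left(-5005 - 15257\right) \left(15443 + o{\left(-92 \right)}\right) - P = \left(-5005 - 15257\right) \left(15443 - \left(9 - \frac{1}{2 \left(-92\right)}\right)\right) - 1548 = - 20262 \left(15443 + \left(-9 + \frac{1}{2} \left(- \frac{1}{92}\right)\right)\right) - 1548 = - 20262 \left(15443 - \frac{1657}{184}\right) - 1548 = \left(-20262\right) \frac{2839855}{184} - 1548 = - \frac{28770571005}{92} - 1548 = - \frac{28770713421}{92}$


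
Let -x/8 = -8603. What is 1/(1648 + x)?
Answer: 1/70472 ≈ 1.4190e-5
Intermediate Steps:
x = 68824 (x = -8*(-8603) = 68824)
1/(1648 + x) = 1/(1648 + 68824) = 1/70472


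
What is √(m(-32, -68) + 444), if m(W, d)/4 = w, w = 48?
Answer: 2*√159 ≈ 25.219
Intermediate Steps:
m(W, d) = 192 (m(W, d) = 4*48 = 192)
√(m(-32, -68) + 444) = √(192 + 444) = √636 = 2*√159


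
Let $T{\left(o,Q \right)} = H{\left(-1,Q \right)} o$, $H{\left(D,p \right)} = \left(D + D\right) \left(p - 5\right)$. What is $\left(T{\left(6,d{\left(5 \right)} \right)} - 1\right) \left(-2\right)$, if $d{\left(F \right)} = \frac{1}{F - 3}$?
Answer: $-106$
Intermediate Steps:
$d{\left(F \right)} = \frac{1}{-3 + F}$
$H{\left(D,p \right)} = 2 D \left(-5 + p\right)$
$T{\left(o,Q \right)} = o \left(10 - 2 Q\right)$ ($T{\left(o,Q \right)} = 2 \left(-1\right) \left(-5 + Q\right) o = \left(10 - 2 Q\right) o = o \left(10 - 2 Q\right)$)
$\left(T{\left(6,d{\left(5 \right)} \right)} - 1\right) \left(-2\right) = \left(2 \cdot 6 \left(5 - \frac{1}{-3 + 5}\right) - 1\right) \left(-2\right) = \left(2 \cdot 6 \left(5 - \frac{1}{2}\right) - 1\right) \left(-2\right) = \left(2 \cdot 6 \cdot \frac{9}{2} - 1\right) \left(-2\right) = \left(54 - 1\right) \left(-2\right) = 53 \left(-2\right) = -106$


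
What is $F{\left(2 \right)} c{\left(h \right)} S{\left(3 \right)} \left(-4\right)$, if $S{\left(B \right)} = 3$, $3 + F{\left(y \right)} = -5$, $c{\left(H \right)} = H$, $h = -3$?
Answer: $-288$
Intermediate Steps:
$F{\left(y \right)} = -8$ ($F{\left(y \right)} = -3 - 5 = -8$)
$F{\left(2 \right)} c{\left(h \right)} S{\left(3 \right)} \left(-4\right) = \left(-8\right) \left(-3\right) 3 \left(-4\right) = 24 \left(-12\right) = -288$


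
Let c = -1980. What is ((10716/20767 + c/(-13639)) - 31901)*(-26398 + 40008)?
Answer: -6472262341519510/14907427 ≈ -4.3416e+8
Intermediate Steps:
((10716/20767 + c/(-13639)) - 31901)*(-26398 + 40008) = ((10716/20767 - 1980/(-13639)) - 31901)*(-26398 + 40008) = ((10716*(1/20767) - 1980*(-1/13639)) - 31901)*13610 = ((564/1093 + 1980/13639) - 31901)*13610 = (9856536/14907427 - 31901)*13610 = -475551972191/14907427*13610 = -6472262341519510/14907427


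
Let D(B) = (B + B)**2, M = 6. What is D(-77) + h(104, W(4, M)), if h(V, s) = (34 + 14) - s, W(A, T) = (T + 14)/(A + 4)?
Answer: 47523/2 ≈ 23762.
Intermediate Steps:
W(A, T) = (14 + T)/(4 + A)
D(B) = 4*B**2 (D(B) = (2*B)**2 = 4*B**2)
h(V, s) = 48 - s
D(-77) + h(104, W(4, M)) = 4*(-77)**2 + (48 - (14 + 6)/(4 + 4)) = 4*5929 + (48 - 20/8) = 23716 + (48 - 20/8) = 23716 + (48 - 1*5/2) = 23716 + (48 - 5/2) = 23716 + 91/2 = 47523/2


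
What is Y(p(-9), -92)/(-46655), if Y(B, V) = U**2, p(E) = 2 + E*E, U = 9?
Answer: -81/46655 ≈ -0.0017361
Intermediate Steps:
p(E) = 2 + E**2
Y(B, V) = 81 (Y(B, V) = 9**2 = 81)
Y(p(-9), -92)/(-46655) = 81/(-46655) = 81*(-1/46655) = -81/46655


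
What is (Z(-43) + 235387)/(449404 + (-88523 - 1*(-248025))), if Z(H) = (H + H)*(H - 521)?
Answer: 283891/608906 ≈ 0.46623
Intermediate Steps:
Z(H) = 2*H*(-521 + H) (Z(H) = (2*H)*(-521 + H) = 2*H*(-521 + H))
(Z(-43) + 235387)/(449404 + (-88523 - 1*(-248025))) = (2*(-43)*(-521 - 43) + 235387)/(449404 + (-88523 - 1*(-248025))) = (2*(-43)*(-564) + 235387)/(449404 + (-88523 + 248025)) = (48504 + 235387)/(449404 + 159502) = 283891/608906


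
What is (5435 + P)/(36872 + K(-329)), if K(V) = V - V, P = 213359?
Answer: 109397/18436 ≈ 5.9339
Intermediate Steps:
K(V) = 0
(5435 + P)/(36872 + K(-329)) = (5435 + 213359)/(36872 + 0) = 218794/36872 = 218794*(1/36872) = 109397/18436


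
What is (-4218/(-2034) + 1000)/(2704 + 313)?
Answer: 48529/146109 ≈ 0.33214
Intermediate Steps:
(-4218/(-2034) + 1000)/(2704 + 313) = (-4218*(-1/2034) + 1000)/3017 = (703/339 + 1000)*(1/3017) = (339703/339)*(1/3017) = 48529/146109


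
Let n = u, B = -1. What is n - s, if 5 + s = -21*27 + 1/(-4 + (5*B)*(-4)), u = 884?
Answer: 23295/16 ≈ 1455.9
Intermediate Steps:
s = -9151/16 (s = -5 + (-21*27 + 1/(-4 + (5*(-1))*(-4))) = -5 + (-567 + 1/(-4 - 5*(-4))) = -5 + (-567 + 1/(-4 + 20)) = -5 + (-567 + 1/16) = -5 - 9071/16 = -9151/16 ≈ -571.94)
n = 884
n - s = 884 - 1*(-9151/16) = 884 + 9151/16 = 23295/16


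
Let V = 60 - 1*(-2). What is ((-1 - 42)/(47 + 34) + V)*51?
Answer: 84643/27 ≈ 3134.9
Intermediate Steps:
V = 62 (V = 60 + 2 = 62)
((-1 - 42)/(47 + 34) + V)*51 = ((-1 - 42)/(47 + 34) + 62)*51 = (-43/81 + 62)*51 = (4979/81)*51 = 84643/27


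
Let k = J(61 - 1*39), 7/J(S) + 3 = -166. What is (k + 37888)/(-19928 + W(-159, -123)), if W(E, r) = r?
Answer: -6403065/3388619 ≈ -1.8896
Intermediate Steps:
J(S) = -7/169 (J(S) = 7/(-3 - 166) = 7/(-169) = 7*(-1/169) = -7/169)
k = -7/169 ≈ -0.041420
(k + 37888)/(-19928 + W(-159, -123)) = (-7/169 + 37888)/(-19928 - 123) = (6403065/169)/(-20051) = (6403065/169)*(-1/20051) = -6403065/3388619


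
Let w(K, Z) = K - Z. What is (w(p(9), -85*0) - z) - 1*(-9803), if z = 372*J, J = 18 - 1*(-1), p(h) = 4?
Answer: 2739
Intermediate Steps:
J = 19 (J = 18 + 1 = 19)
z = 7068 (z = 372*19 = 7068)
(w(p(9), -85*0) - z) - 1*(-9803) = ((4 - (-85)*0) - 1*7068) - 1*(-9803) = ((4 - 1*0) - 7068) + 9803 = ((4 + 0) - 7068) + 9803 = (4 - 7068) + 9803 = -7064 + 9803 = 2739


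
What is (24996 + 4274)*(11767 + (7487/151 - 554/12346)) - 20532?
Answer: 322374303862114/932123 ≈ 3.4585e+8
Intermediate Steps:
(24996 + 4274)*(11767 + (7487/151 - 554/12346)) - 20532 = 29270*(11767 + (7487*(1/151) - 554*1/12346)) - 20532 = 29270*(11767 + (7487/151 - 277/6173)) - 20532 = 29270*(11767 + 46175424/932123) - 20532 = 29270*(11014466765/932123) - 20532 = 322393442211550/932123 - 20532 = 322374303862114/932123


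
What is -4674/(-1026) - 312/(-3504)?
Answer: 6103/1314 ≈ 4.6446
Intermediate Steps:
-4674/(-1026) - 312/(-3504) = -4674*(-1/1026) - 312*(-1/3504) = 41/9 + 13/146 = 6103/1314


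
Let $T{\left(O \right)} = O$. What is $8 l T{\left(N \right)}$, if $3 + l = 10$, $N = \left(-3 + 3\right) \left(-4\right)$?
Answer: $0$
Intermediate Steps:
$N = 0$ ($N = 0 \left(-4\right) = 0$)
$l = 7$ ($l = -3 + 10 = 7$)
$8 l T{\left(N \right)} = 8 \cdot 7 \cdot 0 = 56 \cdot 0 = 0$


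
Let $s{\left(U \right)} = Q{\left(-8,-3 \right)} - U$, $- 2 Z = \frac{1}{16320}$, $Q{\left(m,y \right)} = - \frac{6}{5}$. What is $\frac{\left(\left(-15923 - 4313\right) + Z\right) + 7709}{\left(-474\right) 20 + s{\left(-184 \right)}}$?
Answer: $\frac{408881281}{303460608} \approx 1.3474$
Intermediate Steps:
$Q{\left(m,y \right)} = - \frac{6}{5}$ ($Q{\left(m,y \right)} = \left(-6\right) \frac{1}{5} = - \frac{6}{5}$)
$Z = - \frac{1}{32640}$ ($Z = - \frac{1}{2 \cdot 16320} = \left(- \frac{1}{2}\right) \frac{1}{16320} = - \frac{1}{32640} \approx -3.0637 \cdot 10^{-5}$)
$s{\left(U \right)} = - \frac{6}{5} - U$
$\frac{\left(\left(-15923 - 4313\right) + Z\right) + 7709}{\left(-474\right) 20 + s{\left(-184 \right)}} = \frac{\left(\left(-15923 - 4313\right) - \frac{1}{32640}\right) + 7709}{\left(-474\right) 20 - - \frac{914}{5}} = \frac{\left(-20236 - \frac{1}{32640}\right) + 7709}{-9480 + \left(- \frac{6}{5} + 184\right)} = \frac{- \frac{660503041}{32640} + 7709}{-9480 + \frac{914}{5}} = - \frac{408881281}{32640 \left(- \frac{46486}{5}\right)} = \left(- \frac{408881281}{32640}\right) \left(- \frac{5}{46486}\right) = \frac{408881281}{303460608}$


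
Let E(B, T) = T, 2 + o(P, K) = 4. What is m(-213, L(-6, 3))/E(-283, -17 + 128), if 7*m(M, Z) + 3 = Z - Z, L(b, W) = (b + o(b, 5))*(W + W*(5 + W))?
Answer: -1/259 ≈ -0.0038610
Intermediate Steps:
o(P, K) = 2 (o(P, K) = -2 + 4 = 2)
L(b, W) = (2 + b)*(W + W*(5 + W)) (L(b, W) = (b + 2)*(W + W*(5 + W)) = (2 + b)*(W + W*(5 + W)))
m(M, Z) = -3/7 (m(M, Z) = -3/7 + (Z - Z)/7 = -3/7 + (⅐)*0 = -3/7 + 0 = -3/7)
m(-213, L(-6, 3))/E(-283, -17 + 128) = -3/(7*(-17 + 128)) = -3/7/111 = -3/7*1/111 = -1/259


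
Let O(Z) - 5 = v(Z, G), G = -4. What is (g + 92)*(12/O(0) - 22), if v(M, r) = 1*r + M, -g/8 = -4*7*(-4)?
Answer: 8040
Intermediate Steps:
g = -896 (g = -8*(-4*7)*(-4) = -(-224)*(-4) = -8*112 = -896)
v(M, r) = M + r (v(M, r) = r + M = M + r)
O(Z) = 1 + Z (O(Z) = 5 + (Z - 4) = 5 + (-4 + Z) = 1 + Z)
(g + 92)*(12/O(0) - 22) = (-896 + 92)*(12/(1 + 0) - 22) = -804*(12/1 - 22) = -804*(12*1 - 22) = -804*(12 - 22) = -804*(-10) = 8040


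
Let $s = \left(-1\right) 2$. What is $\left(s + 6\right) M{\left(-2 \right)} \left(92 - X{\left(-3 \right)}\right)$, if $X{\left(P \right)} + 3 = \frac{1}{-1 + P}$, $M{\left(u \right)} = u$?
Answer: $-762$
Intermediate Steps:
$s = -2$
$X{\left(P \right)} = -3 + \frac{1}{-1 + P}$
$\left(s + 6\right) M{\left(-2 \right)} \left(92 - X{\left(-3 \right)}\right) = \left(-2 + 6\right) \left(-2\right) \left(92 - \frac{4 - -9}{-1 - 3}\right) = 4 \left(-2\right) \left(92 - \frac{4 + 9}{-4}\right) = - 8 \left(92 - \left(- \frac{1}{4}\right) 13\right) = - 8 \left(92 - - \frac{13}{4}\right) = - 8 \left(92 + \frac{13}{4}\right) = \left(-8\right) \frac{381}{4} = -762$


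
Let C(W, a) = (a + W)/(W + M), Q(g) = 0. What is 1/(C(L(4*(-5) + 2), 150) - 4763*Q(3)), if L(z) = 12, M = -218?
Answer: -103/81 ≈ -1.2716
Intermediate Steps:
C(W, a) = (W + a)/(-218 + W) (C(W, a) = (a + W)/(W - 218) = (W + a)/(-218 + W))
1/(C(L(4*(-5) + 2), 150) - 4763*Q(3)) = 1/((12 + 150)/(-218 + 12) - 4763*0) = 1/(162/(-206) + 0) = 1/(-1/206*162 + 0) = 1/(-81/103 + 0) = 1/(-81/103) = -103/81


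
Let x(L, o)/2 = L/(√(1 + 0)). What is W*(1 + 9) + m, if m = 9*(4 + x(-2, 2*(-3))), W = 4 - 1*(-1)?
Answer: 50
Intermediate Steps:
x(L, o) = 2*L (x(L, o) = 2*(L/(√(1 + 0))) = 2*(L/(√1)) = 2*(L/1) = 2*(L*1) = 2*L)
W = 5 (W = 4 + 1 = 5)
m = 0 (m = 9*(4 + 2*(-2)) = 9*(4 - 4) = 9*0 = 0)
W*(1 + 9) + m = 5*(1 + 9) + 0 = 5*10 + 0 = 50 + 0 = 50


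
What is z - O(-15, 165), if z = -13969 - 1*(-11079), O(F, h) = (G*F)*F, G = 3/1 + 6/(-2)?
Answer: -2890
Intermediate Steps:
G = 0 (G = 3*1 + 6*(-½) = 3 - 3 = 0)
O(F, h) = 0 (O(F, h) = (0*F)*F = 0*F = 0)
z = -2890 (z = -13969 + 11079 = -2890)
z - O(-15, 165) = -2890 - 1*0 = -2890 + 0 = -2890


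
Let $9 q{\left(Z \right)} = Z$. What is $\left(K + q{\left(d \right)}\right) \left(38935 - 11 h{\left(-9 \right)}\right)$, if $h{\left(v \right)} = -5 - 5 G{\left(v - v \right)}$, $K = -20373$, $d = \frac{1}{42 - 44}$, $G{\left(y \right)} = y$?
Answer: $- \frac{7149108925}{9} \approx -7.9435 \cdot 10^{8}$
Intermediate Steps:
$d = - \frac{1}{2}$ ($d = \frac{1}{-2} = - \frac{1}{2} \approx -0.5$)
$q{\left(Z \right)} = \frac{Z}{9}$
$h{\left(v \right)} = -5$ ($h{\left(v \right)} = -5 - 5 \left(v - v\right) = -5 - 0 = -5 + 0 = -5$)
$\left(K + q{\left(d \right)}\right) \left(38935 - 11 h{\left(-9 \right)}\right) = \left(-20373 + \frac{1}{9} \left(- \frac{1}{2}\right)\right) \left(38935 - -55\right) = \left(-20373 - \frac{1}{18}\right) \left(38935 + 55\right) = \left(- \frac{366715}{18}\right) 38990 = - \frac{7149108925}{9}$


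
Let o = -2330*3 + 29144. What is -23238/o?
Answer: -11619/11077 ≈ -1.0489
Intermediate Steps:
o = 22154 (o = -6990 + 29144 = 22154)
-23238/o = -23238/22154 = -23238*1/22154 = -11619/11077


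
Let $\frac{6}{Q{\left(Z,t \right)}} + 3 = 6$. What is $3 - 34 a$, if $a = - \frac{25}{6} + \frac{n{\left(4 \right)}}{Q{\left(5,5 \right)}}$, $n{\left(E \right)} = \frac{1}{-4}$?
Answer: $\frac{1787}{12} \approx 148.92$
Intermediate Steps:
$Q{\left(Z,t \right)} = 2$ ($Q{\left(Z,t \right)} = \frac{6}{-3 + 6} = \frac{6}{3} = 6 \cdot \frac{1}{3} = 2$)
$n{\left(E \right)} = - \frac{1}{4}$
$a = - \frac{103}{24}$ ($a = - \frac{25}{6} - \frac{1}{4 \cdot 2} = \left(-25\right) \frac{1}{6} - \frac{1}{8} = - \frac{25}{6} - \frac{1}{8} = - \frac{103}{24} \approx -4.2917$)
$3 - 34 a = 3 - - \frac{1751}{12} = 3 + \frac{1751}{12} = \frac{1787}{12}$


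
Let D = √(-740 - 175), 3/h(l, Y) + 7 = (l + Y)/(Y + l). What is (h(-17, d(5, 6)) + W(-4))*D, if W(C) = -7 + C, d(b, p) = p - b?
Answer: -23*I*√915/2 ≈ -347.86*I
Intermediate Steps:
h(l, Y) = -½ (h(l, Y) = 3/(-7 + (l + Y)/(Y + l)) = 3/(-7 + (Y + l)/(Y + l)) = 3/(-7 + 1) = 3/(-6) = 3*(-⅙) = -½)
D = I*√915 (D = √(-915) = I*√915 ≈ 30.249*I)
(h(-17, d(5, 6)) + W(-4))*D = (-½ + (-7 - 4))*(I*√915) = (-½ - 11)*(I*√915) = -23*I*√915/2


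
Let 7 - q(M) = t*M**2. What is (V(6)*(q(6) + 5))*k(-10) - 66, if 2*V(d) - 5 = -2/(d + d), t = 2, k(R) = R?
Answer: 1384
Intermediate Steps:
q(M) = 7 - 2*M**2
V(d) = 5/2 - 1/(2*d) (V(d) = 5/2 + (-2/(d + d))/2 = 5/2 + (-2*1/(2*d))/2 = 5/2 + (-1/d)/2 = 5/2 - 1/(2*d))
(V(6)*(q(6) + 5))*k(-10) - 66 = (((1/2)*(-1 + 5*6)/6)*((7 - 2*6**2) + 5))*(-10) - 66 = (((1/2)*(1/6)*(-1 + 30))*((7 - 2*36) + 5))*(-10) - 66 = (((1/2)*(1/6)*29)*((7 - 72) + 5))*(-10) - 66 = (29*(-65 + 5)/12)*(-10) - 66 = ((29/12)*(-60))*(-10) - 66 = -145*(-10) - 66 = 1450 - 66 = 1384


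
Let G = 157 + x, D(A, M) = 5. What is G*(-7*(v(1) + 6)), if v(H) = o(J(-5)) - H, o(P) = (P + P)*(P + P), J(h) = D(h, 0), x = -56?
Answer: -74235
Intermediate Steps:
J(h) = 5
o(P) = 4*P² (o(P) = (2*P)*(2*P) = 4*P²)
v(H) = 100 - H (v(H) = 4*5² - H = 4*25 - H = 100 - H)
G = 101 (G = 157 - 56 = 101)
G*(-7*(v(1) + 6)) = 101*(-7*((100 - 1*1) + 6)) = 101*(-7*((100 - 1) + 6)) = 101*(-7*(99 + 6)) = 101*(-7*105) = 101*(-735) = -74235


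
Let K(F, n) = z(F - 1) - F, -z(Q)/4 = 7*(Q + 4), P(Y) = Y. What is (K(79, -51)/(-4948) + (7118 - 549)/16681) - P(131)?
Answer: -10740303241/82537588 ≈ -130.13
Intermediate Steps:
z(Q) = -112 - 28*Q (z(Q) = -28*(Q + 4) = -28*(4 + Q) = -4*(28 + 7*Q) = -112 - 28*Q)
K(F, n) = -84 - 29*F (K(F, n) = (-112 - 28*(F - 1)) - F = (-112 - 28*(-1 + F)) - F = (-112 + (28 - 28*F)) - F = (-84 - 28*F) - F = -84 - 29*F)
(K(79, -51)/(-4948) + (7118 - 549)/16681) - P(131) = ((-84 - 29*79)/(-4948) + (7118 - 549)/16681) - 1*131 = ((-84 - 2291)*(-1/4948) + 6569*(1/16681)) - 131 = (-2375*(-1/4948) + 6569/16681) - 131 = (2375/4948 + 6569/16681) - 131 = 72120787/82537588 - 131 = -10740303241/82537588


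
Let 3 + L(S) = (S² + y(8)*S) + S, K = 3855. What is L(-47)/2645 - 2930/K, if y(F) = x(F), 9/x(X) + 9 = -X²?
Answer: 1738664/29773707 ≈ 0.058396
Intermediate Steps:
x(X) = 9/(-9 - X²)
y(F) = -9/(9 + F²)
L(S) = -3 + S² + 64*S/73 (L(S) = -3 + ((S² + (-9/(9 + 8²))*S) + S) = -3 + ((S² + (-9/(9 + 64))*S) + S) = -3 + ((S² + (-9/73)*S) + S) = -3 + ((S² + (-9*1/73)*S) + S) = -3 + ((S² - 9*S/73) + S) = -3 + (S² + 64*S/73) = -3 + S² + 64*S/73)
L(-47)/2645 - 2930/K = (-3 + (-47)² + (64/73)*(-47))/2645 - 2930/3855 = (-3 + 2209 - 3008/73)*(1/2645) - 2930*1/3855 = (158030/73)*(1/2645) - 586/771 = 31606/38617 - 586/771 = 1738664/29773707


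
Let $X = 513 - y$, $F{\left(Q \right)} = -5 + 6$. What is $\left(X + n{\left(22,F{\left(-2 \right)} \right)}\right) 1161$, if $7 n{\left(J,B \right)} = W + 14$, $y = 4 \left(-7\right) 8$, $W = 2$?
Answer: $\frac{6008175}{7} \approx 8.5831 \cdot 10^{5}$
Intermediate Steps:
$y = -224$ ($y = \left(-28\right) 8 = -224$)
$F{\left(Q \right)} = 1$
$n{\left(J,B \right)} = \frac{16}{7}$ ($n{\left(J,B \right)} = \frac{2 + 14}{7} = \frac{1}{7} \cdot 16 = \frac{16}{7}$)
$X = 737$ ($X = 513 - -224 = 513 + 224 = 737$)
$\left(X + n{\left(22,F{\left(-2 \right)} \right)}\right) 1161 = \left(737 + \frac{16}{7}\right) 1161 = \frac{5175}{7} \cdot 1161 = \frac{6008175}{7}$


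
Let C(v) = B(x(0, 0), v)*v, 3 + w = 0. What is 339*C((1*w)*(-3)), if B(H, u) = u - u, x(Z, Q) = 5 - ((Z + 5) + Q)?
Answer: 0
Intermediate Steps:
w = -3 (w = -3 + 0 = -3)
x(Z, Q) = -Q - Z (x(Z, Q) = 5 - ((5 + Z) + Q) = 5 - (5 + Q + Z) = 5 + (-5 - Q - Z) = -Q - Z)
B(H, u) = 0
C(v) = 0 (C(v) = 0*v = 0)
339*C((1*w)*(-3)) = 339*0 = 0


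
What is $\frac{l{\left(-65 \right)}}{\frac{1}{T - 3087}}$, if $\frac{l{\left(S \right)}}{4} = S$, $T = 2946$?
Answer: $36660$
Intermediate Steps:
$l{\left(S \right)} = 4 S$
$\frac{l{\left(-65 \right)}}{\frac{1}{T - 3087}} = \frac{4 \left(-65\right)}{\frac{1}{2946 - 3087}} = - \frac{260}{\frac{1}{-141}} = - \frac{260}{- \frac{1}{141}} = \left(-260\right) \left(-141\right) = 36660$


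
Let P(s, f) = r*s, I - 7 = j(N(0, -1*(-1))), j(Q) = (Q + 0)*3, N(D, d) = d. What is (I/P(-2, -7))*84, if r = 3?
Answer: -140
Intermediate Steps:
j(Q) = 3*Q (j(Q) = Q*3 = 3*Q)
I = 10 (I = 7 + 3*(-1*(-1)) = 7 + 3*1 = 7 + 3 = 10)
P(s, f) = 3*s
(I/P(-2, -7))*84 = (10/((3*(-2))))*84 = (10/(-6))*84 = (10*(-⅙))*84 = -5/3*84 = -140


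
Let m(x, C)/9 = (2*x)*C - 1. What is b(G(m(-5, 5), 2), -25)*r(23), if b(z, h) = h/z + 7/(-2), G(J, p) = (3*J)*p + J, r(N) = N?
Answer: -516143/6426 ≈ -80.321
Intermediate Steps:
m(x, C) = -9 + 18*C*x (m(x, C) = 9*((2*x)*C - 1) = 9*(2*C*x - 1) = 9*(-1 + 2*C*x) = -9 + 18*C*x)
G(J, p) = J + 3*J*p (G(J, p) = 3*J*p + J = J + 3*J*p)
b(z, h) = -7/2 + h/z (b(z, h) = h/z + 7*(-½) = h/z - 7/2 = -7/2 + h/z)
b(G(m(-5, 5), 2), -25)*r(23) = (-7/2 - 25*1/((1 + 3*2)*(-9 + 18*5*(-5))))*23 = (-7/2 - 25*1/((1 + 6)*(-9 - 450)))*23 = (-7/2 - 25/((-459*7)))*23 = (-7/2 - 25/(-3213))*23 = (-7/2 - 25*(-1/3213))*23 = (-7/2 + 25/3213)*23 = -22441/6426*23 = -516143/6426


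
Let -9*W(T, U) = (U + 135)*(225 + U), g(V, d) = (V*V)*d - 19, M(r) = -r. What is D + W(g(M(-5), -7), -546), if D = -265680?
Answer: -280339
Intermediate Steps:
g(V, d) = -19 + d*V² (g(V, d) = V²*d - 19 = d*V² - 19 = -19 + d*V²)
W(T, U) = -(135 + U)*(225 + U)/9 (W(T, U) = -(U + 135)*(225 + U)/9 = -(135 + U)*(225 + U)/9)
D + W(g(M(-5), -7), -546) = -265680 + (-3375 - 40*(-546) - ⅑*(-546)²) = -265680 + (-3375 + 21840 - ⅑*298116) = -265680 + (-3375 + 21840 - 33124) = -265680 - 14659 = -280339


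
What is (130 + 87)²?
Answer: 47089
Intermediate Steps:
(130 + 87)² = 217² = 47089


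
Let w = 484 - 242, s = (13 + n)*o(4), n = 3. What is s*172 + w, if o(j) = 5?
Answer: 14002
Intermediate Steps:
s = 80 (s = (13 + 3)*5 = 16*5 = 80)
w = 242
s*172 + w = 80*172 + 242 = 13760 + 242 = 14002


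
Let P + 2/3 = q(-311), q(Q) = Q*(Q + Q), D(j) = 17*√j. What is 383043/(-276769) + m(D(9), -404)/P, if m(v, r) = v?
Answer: -3766893225/2722299884 ≈ -1.3837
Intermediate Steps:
q(Q) = 2*Q² (q(Q) = Q*(2*Q) = 2*Q²)
P = 580324/3 (P = -⅔ + 2*(-311)² = -⅔ + 2*96721 = -⅔ + 193442 = 580324/3 ≈ 1.9344e+5)
383043/(-276769) + m(D(9), -404)/P = 383043/(-276769) + (17*√9)/(580324/3) = 383043*(-1/276769) + (17*3)*(3/580324) = -383043/276769 + 51*(3/580324) = -383043/276769 + 153/580324 = -3766893225/2722299884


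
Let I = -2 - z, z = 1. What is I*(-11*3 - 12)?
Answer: 135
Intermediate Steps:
I = -3 (I = -2 - 1*1 = -2 - 1 = -3)
I*(-11*3 - 12) = -3*(-11*3 - 12) = -3*(-33 - 12) = -3*(-45) = 135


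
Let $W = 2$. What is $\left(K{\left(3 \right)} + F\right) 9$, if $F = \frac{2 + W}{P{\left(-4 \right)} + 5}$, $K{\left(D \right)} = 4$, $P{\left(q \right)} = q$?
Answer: $72$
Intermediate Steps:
$F = 4$ ($F = \frac{2 + 2}{-4 + 5} = \frac{4}{1} = 4 \cdot 1 = 4$)
$\left(K{\left(3 \right)} + F\right) 9 = \left(4 + 4\right) 9 = 8 \cdot 9 = 72$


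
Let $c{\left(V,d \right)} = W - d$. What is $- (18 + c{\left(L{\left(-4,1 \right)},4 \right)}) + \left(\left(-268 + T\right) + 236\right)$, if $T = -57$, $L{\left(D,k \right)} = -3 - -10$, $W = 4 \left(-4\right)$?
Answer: $-87$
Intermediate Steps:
$W = -16$
$L{\left(D,k \right)} = 7$ ($L{\left(D,k \right)} = -3 + 10 = 7$)
$c{\left(V,d \right)} = -16 - d$
$- (18 + c{\left(L{\left(-4,1 \right)},4 \right)}) + \left(\left(-268 + T\right) + 236\right) = - (18 - 20) + \left(\left(-268 - 57\right) + 236\right) = - (18 - 20) + \left(-325 + 236\right) = - (18 - 20) - 89 = \left(-1\right) \left(-2\right) - 89 = 2 - 89 = -87$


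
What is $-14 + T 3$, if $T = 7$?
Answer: $7$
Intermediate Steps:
$-14 + T 3 = -14 + 7 \cdot 3 = -14 + 21 = 7$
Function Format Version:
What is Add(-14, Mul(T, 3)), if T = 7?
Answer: 7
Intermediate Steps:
Add(-14, Mul(T, 3)) = Add(-14, Mul(7, 3)) = Add(-14, 21) = 7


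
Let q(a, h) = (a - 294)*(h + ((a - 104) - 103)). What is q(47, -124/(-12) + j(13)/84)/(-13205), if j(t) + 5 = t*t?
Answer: -13442/4865 ≈ -2.7630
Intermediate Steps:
j(t) = -5 + t² (j(t) = -5 + t*t = -5 + t²)
q(a, h) = (-294 + a)*(-207 + a + h) (q(a, h) = (-294 + a)*(h + ((-104 + a) - 103)) = (-294 + a)*(h + (-207 + a)) = (-294 + a)*(-207 + a + h))
q(47, -124/(-12) + j(13)/84)/(-13205) = (60858 + 47² - 501*47 - 294*(-124/(-12) + (-5 + 13²)/84) + 47*(-124/(-12) + (-5 + 13²)/84))/(-13205) = (60858 + 2209 - 23547 - 294*(-124*(-1/12) + (-5 + 169)*(1/84)) + 47*(-124*(-1/12) + (-5 + 169)*(1/84)))*(-1/13205) = (60858 + 2209 - 23547 - 294*(31/3 + 164*(1/84)) + 47*(31/3 + 164*(1/84)))*(-1/13205) = (60858 + 2209 - 23547 - 294*(31/3 + 41/21) + 47*(31/3 + 41/21))*(-1/13205) = (60858 + 2209 - 23547 - 294*86/7 + 47*(86/7))*(-1/13205) = (60858 + 2209 - 23547 - 3612 + 4042/7)*(-1/13205) = (255398/7)*(-1/13205) = -13442/4865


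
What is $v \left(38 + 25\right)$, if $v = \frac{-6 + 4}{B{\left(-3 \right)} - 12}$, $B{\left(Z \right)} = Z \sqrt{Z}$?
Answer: $\frac{168}{19} - \frac{42 i \sqrt{3}}{19} \approx 8.8421 - 3.8287 i$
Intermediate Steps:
$B{\left(Z \right)} = Z^{\frac{3}{2}}$
$v = - \frac{2}{-12 - 3 i \sqrt{3}}$ ($v = \frac{-6 + 4}{\left(-3\right)^{\frac{3}{2}} - 12} = - \frac{2}{- 3 i \sqrt{3} - 12} = - \frac{2}{-12 - 3 i \sqrt{3}} \approx 0.14035 - 0.060774 i$)
$v \left(38 + 25\right) = \left(\frac{8}{57} - \frac{2 i \sqrt{3}}{57}\right) \left(38 + 25\right) = \left(\frac{8}{57} - \frac{2 i \sqrt{3}}{57}\right) 63 = \frac{168}{19} - \frac{42 i \sqrt{3}}{19}$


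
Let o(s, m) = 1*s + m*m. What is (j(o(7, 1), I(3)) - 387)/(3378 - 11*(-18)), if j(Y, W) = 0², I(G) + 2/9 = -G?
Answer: -129/1192 ≈ -0.10822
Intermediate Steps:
o(s, m) = s + m²
I(G) = -2/9 - G
j(Y, W) = 0
(j(o(7, 1), I(3)) - 387)/(3378 - 11*(-18)) = (0 - 387)/(3378 - 11*(-18)) = -387/(3378 + 198) = -387/3576 = -387*1/3576 = -129/1192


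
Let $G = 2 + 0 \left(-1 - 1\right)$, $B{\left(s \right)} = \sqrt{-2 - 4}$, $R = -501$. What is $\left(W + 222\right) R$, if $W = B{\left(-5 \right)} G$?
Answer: $-111222 - 1002 i \sqrt{6} \approx -1.1122 \cdot 10^{5} - 2454.4 i$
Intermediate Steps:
$B{\left(s \right)} = i \sqrt{6}$ ($B{\left(s \right)} = \sqrt{-6} = i \sqrt{6}$)
$G = 2$ ($G = 2 + 0 \left(-2\right) = 2 + 0 = 2$)
$W = 2 i \sqrt{6}$ ($W = i \sqrt{6} \cdot 2 = 2 i \sqrt{6} \approx 4.899 i$)
$\left(W + 222\right) R = \left(2 i \sqrt{6} + 222\right) \left(-501\right) = \left(222 + 2 i \sqrt{6}\right) \left(-501\right) = -111222 - 1002 i \sqrt{6}$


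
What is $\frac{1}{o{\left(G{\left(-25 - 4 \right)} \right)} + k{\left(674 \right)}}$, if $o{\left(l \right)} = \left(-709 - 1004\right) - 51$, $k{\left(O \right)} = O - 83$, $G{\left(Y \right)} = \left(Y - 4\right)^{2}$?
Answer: $- \frac{1}{1173} \approx -0.00085251$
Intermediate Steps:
$G{\left(Y \right)} = \left(-4 + Y\right)^{2}$
$k{\left(O \right)} = -83 + O$ ($k{\left(O \right)} = O - 83 = -83 + O$)
$o{\left(l \right)} = -1764$ ($o{\left(l \right)} = -1713 - 51 = -1764$)
$\frac{1}{o{\left(G{\left(-25 - 4 \right)} \right)} + k{\left(674 \right)}} = \frac{1}{-1764 + \left(-83 + 674\right)} = \frac{1}{-1764 + 591} = \frac{1}{-1173} = - \frac{1}{1173}$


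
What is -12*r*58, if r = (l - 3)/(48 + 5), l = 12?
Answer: -6264/53 ≈ -118.19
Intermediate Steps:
r = 9/53 (r = (12 - 3)/(48 + 5) = 9/53 ≈ 0.16981)
-12*r*58 = -12*9/53*58 = -108/53*58 = -6264/53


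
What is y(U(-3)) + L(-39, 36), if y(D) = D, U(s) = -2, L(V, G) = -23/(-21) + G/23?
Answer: 319/483 ≈ 0.66046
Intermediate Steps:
L(V, G) = 23/21 + G/23 (L(V, G) = -23*(-1/21) + G*(1/23) = 23/21 + G/23)
y(U(-3)) + L(-39, 36) = -2 + (23/21 + (1/23)*36) = -2 + (23/21 + 36/23) = -2 + 1285/483 = 319/483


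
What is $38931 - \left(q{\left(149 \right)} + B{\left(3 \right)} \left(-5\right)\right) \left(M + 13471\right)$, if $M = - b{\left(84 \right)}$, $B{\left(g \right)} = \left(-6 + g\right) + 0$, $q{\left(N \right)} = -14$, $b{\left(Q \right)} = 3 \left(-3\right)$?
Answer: $25451$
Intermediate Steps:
$b{\left(Q \right)} = -9$
$B{\left(g \right)} = -6 + g$
$M = 9$ ($M = \left(-1\right) \left(-9\right) = 9$)
$38931 - \left(q{\left(149 \right)} + B{\left(3 \right)} \left(-5\right)\right) \left(M + 13471\right) = 38931 - \left(-14 + \left(-6 + 3\right) \left(-5\right)\right) \left(9 + 13471\right) = 38931 - \left(-14 - -15\right) 13480 = 38931 - \left(-14 + 15\right) 13480 = 38931 - 1 \cdot 13480 = 38931 - 13480 = 25451$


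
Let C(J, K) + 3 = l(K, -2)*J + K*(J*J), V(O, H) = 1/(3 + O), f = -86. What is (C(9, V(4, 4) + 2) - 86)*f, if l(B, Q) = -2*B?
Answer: -3956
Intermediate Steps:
C(J, K) = -3 + K*J² - 2*J*K (C(J, K) = -3 + ((-2*K)*J + K*(J*J)) = -3 + (-2*J*K + K*J²) = -3 + (K*J² - 2*J*K) = -3 + K*J² - 2*J*K)
(C(9, V(4, 4) + 2) - 86)*f = ((-3 + (1/(3 + 4) + 2)*9² - 2*9*(1/(3 + 4) + 2)) - 86)*(-86) = ((-3 + (1/7 + 2)*81 - 2*9*(1/7 + 2)) - 86)*(-86) = ((-3 + (⅐ + 2)*81 - 2*9*(⅐ + 2)) - 86)*(-86) = ((-3 + (15/7)*81 - 2*9*15/7) - 86)*(-86) = ((-3 + 1215/7 - 270/7) - 86)*(-86) = (132 - 86)*(-86) = 46*(-86) = -3956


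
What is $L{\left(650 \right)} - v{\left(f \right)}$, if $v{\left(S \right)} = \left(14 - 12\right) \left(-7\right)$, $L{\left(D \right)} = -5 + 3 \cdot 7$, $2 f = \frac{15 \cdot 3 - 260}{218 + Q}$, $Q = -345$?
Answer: $30$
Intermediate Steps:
$f = \frac{215}{254}$ ($f = \frac{\left(15 \cdot 3 - 260\right) \frac{1}{218 - 345}}{2} = \frac{\left(45 - 260\right) \frac{1}{-127}}{2} = \frac{\left(-215\right) \left(- \frac{1}{127}\right)}{2} = \frac{1}{2} \cdot \frac{215}{127} = \frac{215}{254} \approx 0.84646$)
$L{\left(D \right)} = 16$ ($L{\left(D \right)} = -5 + 21 = 16$)
$v{\left(S \right)} = -14$ ($v{\left(S \right)} = 2 \left(-7\right) = -14$)
$L{\left(650 \right)} - v{\left(f \right)} = 16 - -14 = 16 + 14 = 30$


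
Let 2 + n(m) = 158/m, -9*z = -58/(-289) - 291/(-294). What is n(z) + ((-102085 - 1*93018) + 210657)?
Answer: 161364300/11239 ≈ 14358.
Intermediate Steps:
z = -11239/84966 (z = -(-58/(-289) - 291/(-294))/9 = -(-58*(-1/289) - 291*(-1/294))/9 = -(58/289 + 97/98)/9 = -⅑*33717/28322 = -11239/84966 ≈ -0.13228)
n(m) = -2 + 158/m
n(z) + ((-102085 - 1*93018) + 210657) = (-2 + 158/(-11239/84966)) + ((-102085 - 1*93018) + 210657) = (-2 + 158*(-84966/11239)) + ((-102085 - 93018) + 210657) = (-2 - 13424628/11239) + (-195103 + 210657) = -13447106/11239 + 15554 = 161364300/11239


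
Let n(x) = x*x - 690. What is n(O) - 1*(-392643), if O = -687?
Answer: 863922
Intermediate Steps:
n(x) = -690 + x² (n(x) = x² - 690 = -690 + x²)
n(O) - 1*(-392643) = (-690 + (-687)²) - 1*(-392643) = (-690 + 471969) + 392643 = 471279 + 392643 = 863922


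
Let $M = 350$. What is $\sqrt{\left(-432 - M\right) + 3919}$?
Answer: $\sqrt{3137} \approx 56.009$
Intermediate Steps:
$\sqrt{\left(-432 - M\right) + 3919} = \sqrt{\left(-432 - 350\right) + 3919} = \sqrt{-782 + 3919} = \sqrt{3137}$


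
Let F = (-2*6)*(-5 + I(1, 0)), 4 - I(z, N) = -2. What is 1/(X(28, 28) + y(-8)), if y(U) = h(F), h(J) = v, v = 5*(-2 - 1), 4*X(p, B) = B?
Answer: -1/8 ≈ -0.12500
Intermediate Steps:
X(p, B) = B/4
v = -15 (v = 5*(-3) = -15)
I(z, N) = 6 (I(z, N) = 4 - 1*(-2) = 4 + 2 = 6)
F = -12 (F = (-2*6)*(-5 + 6) = -12*1 = -12)
h(J) = -15
y(U) = -15
1/(X(28, 28) + y(-8)) = 1/((1/4)*28 - 15) = 1/(7 - 15) = 1/(-8) = -1/8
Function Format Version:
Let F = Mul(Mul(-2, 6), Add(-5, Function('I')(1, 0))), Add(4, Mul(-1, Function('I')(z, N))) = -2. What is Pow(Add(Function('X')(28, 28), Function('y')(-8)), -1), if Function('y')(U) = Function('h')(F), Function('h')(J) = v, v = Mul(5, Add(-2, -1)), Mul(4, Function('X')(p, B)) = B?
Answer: Rational(-1, 8) ≈ -0.12500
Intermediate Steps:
Function('X')(p, B) = Mul(Rational(1, 4), B)
v = -15 (v = Mul(5, -3) = -15)
Function('I')(z, N) = 6 (Function('I')(z, N) = Add(4, Mul(-1, -2)) = Add(4, 2) = 6)
F = -12 (F = Mul(Mul(-2, 6), Add(-5, 6)) = Mul(-12, 1) = -12)
Function('h')(J) = -15
Function('y')(U) = -15
Pow(Add(Function('X')(28, 28), Function('y')(-8)), -1) = Pow(Add(Mul(Rational(1, 4), 28), -15), -1) = Pow(Add(7, -15), -1) = Pow(-8, -1) = Rational(-1, 8)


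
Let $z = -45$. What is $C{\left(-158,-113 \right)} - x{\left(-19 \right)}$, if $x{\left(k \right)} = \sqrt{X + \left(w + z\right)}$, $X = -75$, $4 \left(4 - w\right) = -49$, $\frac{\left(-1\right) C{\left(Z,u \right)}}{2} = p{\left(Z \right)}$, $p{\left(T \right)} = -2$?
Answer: $4 - \frac{i \sqrt{415}}{2} \approx 4.0 - 10.186 i$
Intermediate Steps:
$C{\left(Z,u \right)} = 4$ ($C{\left(Z,u \right)} = \left(-2\right) \left(-2\right) = 4$)
$w = \frac{65}{4}$ ($w = 4 - - \frac{49}{4} = 4 + \frac{49}{4} = \frac{65}{4} \approx 16.25$)
$x{\left(k \right)} = \frac{i \sqrt{415}}{2}$ ($x{\left(k \right)} = \sqrt{-75 + \left(\frac{65}{4} - 45\right)} = \sqrt{-75 - \frac{115}{4}} = \sqrt{- \frac{415}{4}} = \frac{i \sqrt{415}}{2}$)
$C{\left(-158,-113 \right)} - x{\left(-19 \right)} = 4 - \frac{i \sqrt{415}}{2}$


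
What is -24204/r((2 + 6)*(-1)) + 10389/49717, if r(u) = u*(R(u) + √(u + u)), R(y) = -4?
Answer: -300671343/795472 - 6051*I/16 ≈ -377.98 - 378.19*I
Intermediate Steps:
r(u) = u*(-4 + √2*√u) (r(u) = u*(-4 + √(u + u)) = u*(-4 + √(2*u)) = u*(-4 + √2*√u))
-24204/r((2 + 6)*(-1)) + 10389/49717 = -24204/(-4*(2 + 6)*(-1) + √2*((2 + 6)*(-1))^(3/2)) + 10389/49717 = -24204/(-32*(-1) + √2*(8*(-1))^(3/2)) + 10389*(1/49717) = -24204/(-4*(-8) + √2*(-8)^(3/2)) + 10389/49717 = -24204/(32 + √2*(-16*I*√2)) + 10389/49717 = -24204*(32 + 32*I)/2048 + 10389/49717 = -6051*(32 + 32*I)/512 + 10389/49717 = 10389/49717 - 6051*(32 + 32*I)/512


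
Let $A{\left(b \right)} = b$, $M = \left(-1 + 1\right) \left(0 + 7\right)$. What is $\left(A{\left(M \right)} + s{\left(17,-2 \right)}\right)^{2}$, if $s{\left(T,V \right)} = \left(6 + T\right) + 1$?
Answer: $576$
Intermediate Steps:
$s{\left(T,V \right)} = 7 + T$
$M = 0$ ($M = 0 \cdot 7 = 0$)
$\left(A{\left(M \right)} + s{\left(17,-2 \right)}\right)^{2} = \left(0 + \left(7 + 17\right)\right)^{2} = \left(0 + 24\right)^{2} = 24^{2} = 576$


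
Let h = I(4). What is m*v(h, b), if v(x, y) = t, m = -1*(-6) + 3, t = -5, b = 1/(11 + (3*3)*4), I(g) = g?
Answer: -45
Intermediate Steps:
h = 4
b = 1/47 (b = 1/(11 + 9*4) = 1/(11 + 36) = 1/47 ≈ 0.021277)
m = 9 (m = 6 + 3 = 9)
v(x, y) = -5
m*v(h, b) = 9*(-5) = -45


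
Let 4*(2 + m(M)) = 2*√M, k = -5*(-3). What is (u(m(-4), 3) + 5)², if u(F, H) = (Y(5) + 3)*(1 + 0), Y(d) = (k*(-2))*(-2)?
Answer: 4624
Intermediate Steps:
k = 15
Y(d) = 60 (Y(d) = (15*(-2))*(-2) = -30*(-2) = 60)
m(M) = -2 + √M/2 (m(M) = -2 + (2*√M)/4 = -2 + √M/2)
u(F, H) = 63 (u(F, H) = (60 + 3)*(1 + 0) = 63*1 = 63)
(u(m(-4), 3) + 5)² = (63 + 5)² = 68² = 4624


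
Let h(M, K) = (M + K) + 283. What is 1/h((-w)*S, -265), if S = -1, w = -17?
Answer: 1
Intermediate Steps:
h(M, K) = 283 + K + M (h(M, K) = (K + M) + 283 = 283 + K + M)
1/h((-w)*S, -265) = 1/(283 - 265 - 1*(-17)*(-1)) = 1/(283 - 265 + 17*(-1)) = 1/(283 - 265 - 17) = 1/1 = 1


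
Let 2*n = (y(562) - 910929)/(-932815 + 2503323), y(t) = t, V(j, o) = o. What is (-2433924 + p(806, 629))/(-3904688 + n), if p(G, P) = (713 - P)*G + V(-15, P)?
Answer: 7430359180456/12264688393375 ≈ 0.60583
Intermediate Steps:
p(G, P) = P + G*(713 - P) (p(G, P) = (713 - P)*G + P = G*(713 - P) + P = P + G*(713 - P))
n = -910367/3141016 (n = ((562 - 910929)/(-932815 + 2503323))/2 = (-910367/1570508)/2 = (-910367*1/1570508)/2 = (1/2)*(-910367/1570508) = -910367/3141016 ≈ -0.28983)
(-2433924 + p(806, 629))/(-3904688 + n) = (-2433924 + (629 + 713*806 - 1*806*629))/(-3904688 - 910367/3141016) = (-2433924 + (629 + 574678 - 506974))/(-12264688393375/3141016) = (-2433924 + 68333)*(-3141016/12264688393375) = -2365591*(-3141016/12264688393375) = 7430359180456/12264688393375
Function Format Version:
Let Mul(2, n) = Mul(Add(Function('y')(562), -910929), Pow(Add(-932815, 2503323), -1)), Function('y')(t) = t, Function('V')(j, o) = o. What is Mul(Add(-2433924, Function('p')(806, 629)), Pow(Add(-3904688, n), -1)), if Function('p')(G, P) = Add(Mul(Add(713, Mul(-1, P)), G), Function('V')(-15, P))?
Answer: Rational(7430359180456, 12264688393375) ≈ 0.60583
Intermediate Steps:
Function('p')(G, P) = Add(P, Mul(G, Add(713, Mul(-1, P)))) (Function('p')(G, P) = Add(Mul(Add(713, Mul(-1, P)), G), P) = Add(Mul(G, Add(713, Mul(-1, P))), P) = Add(P, Mul(G, Add(713, Mul(-1, P)))))
n = Rational(-910367, 3141016) (n = Mul(Rational(1, 2), Mul(Add(562, -910929), Pow(Add(-932815, 2503323), -1))) = Mul(Rational(1, 2), Mul(-910367, Pow(1570508, -1))) = Mul(Rational(1, 2), Mul(-910367, Rational(1, 1570508))) = Mul(Rational(1, 2), Rational(-910367, 1570508)) = Rational(-910367, 3141016) ≈ -0.28983)
Mul(Add(-2433924, Function('p')(806, 629)), Pow(Add(-3904688, n), -1)) = Mul(Add(-2433924, Add(629, Mul(713, 806), Mul(-1, 806, 629))), Pow(Add(-3904688, Rational(-910367, 3141016)), -1)) = Mul(Add(-2433924, Add(629, 574678, -506974)), Pow(Rational(-12264688393375, 3141016), -1)) = Mul(Add(-2433924, 68333), Rational(-3141016, 12264688393375)) = Mul(-2365591, Rational(-3141016, 12264688393375)) = Rational(7430359180456, 12264688393375)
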